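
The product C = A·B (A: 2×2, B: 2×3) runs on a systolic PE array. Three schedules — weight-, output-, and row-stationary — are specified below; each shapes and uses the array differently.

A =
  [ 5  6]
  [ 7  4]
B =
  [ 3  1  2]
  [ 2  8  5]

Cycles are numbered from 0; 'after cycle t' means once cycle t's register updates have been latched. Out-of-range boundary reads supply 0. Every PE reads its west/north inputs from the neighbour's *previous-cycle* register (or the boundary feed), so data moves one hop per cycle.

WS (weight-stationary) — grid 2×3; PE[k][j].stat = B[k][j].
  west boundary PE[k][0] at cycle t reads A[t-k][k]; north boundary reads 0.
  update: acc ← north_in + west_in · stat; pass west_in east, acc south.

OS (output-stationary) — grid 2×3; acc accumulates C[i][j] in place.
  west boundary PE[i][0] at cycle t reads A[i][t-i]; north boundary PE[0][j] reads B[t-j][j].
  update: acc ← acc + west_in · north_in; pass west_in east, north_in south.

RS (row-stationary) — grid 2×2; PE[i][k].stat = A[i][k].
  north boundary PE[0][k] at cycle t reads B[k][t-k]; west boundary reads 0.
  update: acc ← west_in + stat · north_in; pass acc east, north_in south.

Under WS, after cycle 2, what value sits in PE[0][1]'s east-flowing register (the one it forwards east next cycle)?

register = 7

WS (2×3). Following PE[0][1] plus its west/north inputs:
  t=0 PE[0][0]: acc=15 h=5 v=15
  t=0 PE[0][1]: acc=0 h=0 v=0
  t=1 PE[0][0]: acc=21 h=7 v=21
  t=1 PE[0][1]: acc=5 h=5 v=5
  t=2 PE[0][0]: acc=0 h=0 v=0
  t=2 PE[0][1]: acc=7 h=7 v=7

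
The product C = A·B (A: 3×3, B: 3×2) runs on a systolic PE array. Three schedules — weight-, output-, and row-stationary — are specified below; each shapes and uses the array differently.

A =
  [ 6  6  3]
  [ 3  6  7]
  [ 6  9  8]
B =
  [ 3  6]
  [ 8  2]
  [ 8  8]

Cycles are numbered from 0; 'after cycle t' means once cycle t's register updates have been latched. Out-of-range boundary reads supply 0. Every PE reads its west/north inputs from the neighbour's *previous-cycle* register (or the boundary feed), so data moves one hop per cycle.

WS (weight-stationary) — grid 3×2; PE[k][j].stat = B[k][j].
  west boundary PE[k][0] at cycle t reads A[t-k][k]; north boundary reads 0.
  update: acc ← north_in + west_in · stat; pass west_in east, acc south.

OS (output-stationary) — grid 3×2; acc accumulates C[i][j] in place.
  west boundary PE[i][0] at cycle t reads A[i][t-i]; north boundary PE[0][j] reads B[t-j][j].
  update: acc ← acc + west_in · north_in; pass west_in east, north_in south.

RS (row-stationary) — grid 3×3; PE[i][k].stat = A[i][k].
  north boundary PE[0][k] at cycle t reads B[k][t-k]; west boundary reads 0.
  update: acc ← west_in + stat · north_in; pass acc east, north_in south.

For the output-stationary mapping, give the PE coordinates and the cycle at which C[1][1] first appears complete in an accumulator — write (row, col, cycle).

OS: C[1][1] accumulates in PE[1][1]:
  step 0 · PE1,1: acc=0; fwd→0 fwd↓0
  step 1 · PE1,1: acc=0; fwd→0 fwd↓0
  step 2 · PE1,1: acc=18; fwd→3 fwd↓6
  step 3 · PE1,1: acc=30; fwd→6 fwd↓2
  step 4 · PE1,1: acc=86; fwd→7 fwd↓8

(row, col, cycle) = (1, 1, 4)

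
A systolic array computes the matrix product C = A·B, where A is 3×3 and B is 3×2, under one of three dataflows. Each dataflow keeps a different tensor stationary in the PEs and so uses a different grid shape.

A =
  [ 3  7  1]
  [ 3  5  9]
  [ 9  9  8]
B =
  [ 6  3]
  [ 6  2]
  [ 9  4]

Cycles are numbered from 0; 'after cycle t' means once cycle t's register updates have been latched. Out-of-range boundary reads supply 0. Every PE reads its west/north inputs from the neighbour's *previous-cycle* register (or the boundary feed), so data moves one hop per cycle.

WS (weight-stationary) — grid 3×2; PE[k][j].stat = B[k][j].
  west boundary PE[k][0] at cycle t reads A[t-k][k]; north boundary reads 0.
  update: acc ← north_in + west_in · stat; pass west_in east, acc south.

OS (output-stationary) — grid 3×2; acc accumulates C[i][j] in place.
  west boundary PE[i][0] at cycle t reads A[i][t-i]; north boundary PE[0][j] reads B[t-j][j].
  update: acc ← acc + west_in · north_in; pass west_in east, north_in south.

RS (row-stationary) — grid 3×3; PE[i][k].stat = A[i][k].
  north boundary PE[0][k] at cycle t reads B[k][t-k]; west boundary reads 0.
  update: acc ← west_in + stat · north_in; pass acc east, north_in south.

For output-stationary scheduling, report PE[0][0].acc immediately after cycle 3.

PE[0][0].acc = 69

Tracing OS — 3×2 array, target PE[0][0]:
  step 0 · PE0,0: acc=18; fwd→3 fwd↓6
  step 1 · PE0,0: acc=60; fwd→7 fwd↓6
  step 2 · PE0,0: acc=69; fwd→1 fwd↓9
  step 3 · PE0,0: acc=69; fwd→0 fwd↓0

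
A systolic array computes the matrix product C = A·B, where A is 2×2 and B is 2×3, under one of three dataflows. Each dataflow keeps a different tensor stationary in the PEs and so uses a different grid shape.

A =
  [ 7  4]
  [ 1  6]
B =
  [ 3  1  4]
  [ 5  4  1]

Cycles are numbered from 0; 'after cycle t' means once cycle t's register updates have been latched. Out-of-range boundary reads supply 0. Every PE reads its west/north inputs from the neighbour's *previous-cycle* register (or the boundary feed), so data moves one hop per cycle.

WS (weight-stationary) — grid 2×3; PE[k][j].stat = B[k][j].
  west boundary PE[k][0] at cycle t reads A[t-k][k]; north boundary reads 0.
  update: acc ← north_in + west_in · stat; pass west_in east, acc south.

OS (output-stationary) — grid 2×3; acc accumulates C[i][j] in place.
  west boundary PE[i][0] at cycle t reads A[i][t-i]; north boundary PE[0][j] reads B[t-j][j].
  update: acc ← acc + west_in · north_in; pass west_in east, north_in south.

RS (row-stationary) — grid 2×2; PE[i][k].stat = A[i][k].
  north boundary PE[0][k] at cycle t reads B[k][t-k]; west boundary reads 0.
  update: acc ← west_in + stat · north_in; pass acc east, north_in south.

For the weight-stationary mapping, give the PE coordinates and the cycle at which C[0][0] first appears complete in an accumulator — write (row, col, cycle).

(row, col, cycle) = (1, 0, 1)

Under WS, C[0][0] lands at PE[1][0]:
  c0 r1c0: 0 / 0 / 0
  c1 r1c0: 41 / 4 / 41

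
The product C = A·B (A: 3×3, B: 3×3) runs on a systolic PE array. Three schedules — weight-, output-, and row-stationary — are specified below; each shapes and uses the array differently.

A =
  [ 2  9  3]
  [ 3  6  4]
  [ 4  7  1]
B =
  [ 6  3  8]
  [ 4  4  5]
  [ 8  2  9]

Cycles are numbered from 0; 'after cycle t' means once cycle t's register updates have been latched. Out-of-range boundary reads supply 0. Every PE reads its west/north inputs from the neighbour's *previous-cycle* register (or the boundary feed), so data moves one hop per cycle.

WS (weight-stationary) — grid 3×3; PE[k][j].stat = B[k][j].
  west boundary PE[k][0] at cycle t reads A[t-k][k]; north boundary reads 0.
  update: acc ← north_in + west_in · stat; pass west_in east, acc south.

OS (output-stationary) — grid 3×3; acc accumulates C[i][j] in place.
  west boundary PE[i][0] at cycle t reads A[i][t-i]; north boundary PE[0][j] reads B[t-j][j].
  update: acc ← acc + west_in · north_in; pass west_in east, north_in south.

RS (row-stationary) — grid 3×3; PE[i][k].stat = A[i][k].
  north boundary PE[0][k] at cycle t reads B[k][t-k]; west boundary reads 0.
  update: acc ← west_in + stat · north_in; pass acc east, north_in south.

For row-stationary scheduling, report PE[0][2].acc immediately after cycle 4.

Tracing RS — 3×3 array, target PE[0][2]:
  [0] (0,1) acc=0 (h:0 v:0)
  [0] (0,2) acc=0 (h:0 v:0)
  [1] (0,1) acc=48 (h:48 v:4)
  [1] (0,2) acc=0 (h:0 v:0)
  [2] (0,1) acc=42 (h:42 v:4)
  [2] (0,2) acc=72 (h:72 v:8)
  [3] (0,1) acc=61 (h:61 v:5)
  [3] (0,2) acc=48 (h:48 v:2)
  [4] (0,1) acc=0 (h:0 v:0)
  [4] (0,2) acc=88 (h:88 v:9)

PE[0][2].acc = 88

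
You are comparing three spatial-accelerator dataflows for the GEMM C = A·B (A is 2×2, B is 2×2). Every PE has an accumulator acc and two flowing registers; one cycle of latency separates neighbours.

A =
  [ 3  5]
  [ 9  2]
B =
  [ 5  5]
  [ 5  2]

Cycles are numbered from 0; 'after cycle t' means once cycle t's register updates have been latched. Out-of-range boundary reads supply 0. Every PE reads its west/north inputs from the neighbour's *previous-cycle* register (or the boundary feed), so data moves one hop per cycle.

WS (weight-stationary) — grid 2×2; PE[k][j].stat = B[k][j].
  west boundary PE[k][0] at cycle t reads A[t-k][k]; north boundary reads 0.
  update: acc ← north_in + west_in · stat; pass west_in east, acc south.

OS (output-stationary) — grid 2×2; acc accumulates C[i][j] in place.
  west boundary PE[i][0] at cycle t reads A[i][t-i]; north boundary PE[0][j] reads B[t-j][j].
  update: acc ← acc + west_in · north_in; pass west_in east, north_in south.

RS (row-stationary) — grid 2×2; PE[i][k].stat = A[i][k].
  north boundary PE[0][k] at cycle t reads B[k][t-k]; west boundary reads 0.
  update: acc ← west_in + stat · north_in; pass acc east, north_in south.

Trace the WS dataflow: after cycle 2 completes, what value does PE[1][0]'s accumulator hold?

WS (2×2). Following PE[1][0] plus its west/north inputs:
  0: (0,0).acc=15  regs=<3,15>
  0: (1,0).acc=0  regs=<0,0>
  1: (0,0).acc=45  regs=<9,45>
  1: (1,0).acc=40  regs=<5,40>
  2: (0,0).acc=0  regs=<0,0>
  2: (1,0).acc=55  regs=<2,55>

PE[1][0].acc = 55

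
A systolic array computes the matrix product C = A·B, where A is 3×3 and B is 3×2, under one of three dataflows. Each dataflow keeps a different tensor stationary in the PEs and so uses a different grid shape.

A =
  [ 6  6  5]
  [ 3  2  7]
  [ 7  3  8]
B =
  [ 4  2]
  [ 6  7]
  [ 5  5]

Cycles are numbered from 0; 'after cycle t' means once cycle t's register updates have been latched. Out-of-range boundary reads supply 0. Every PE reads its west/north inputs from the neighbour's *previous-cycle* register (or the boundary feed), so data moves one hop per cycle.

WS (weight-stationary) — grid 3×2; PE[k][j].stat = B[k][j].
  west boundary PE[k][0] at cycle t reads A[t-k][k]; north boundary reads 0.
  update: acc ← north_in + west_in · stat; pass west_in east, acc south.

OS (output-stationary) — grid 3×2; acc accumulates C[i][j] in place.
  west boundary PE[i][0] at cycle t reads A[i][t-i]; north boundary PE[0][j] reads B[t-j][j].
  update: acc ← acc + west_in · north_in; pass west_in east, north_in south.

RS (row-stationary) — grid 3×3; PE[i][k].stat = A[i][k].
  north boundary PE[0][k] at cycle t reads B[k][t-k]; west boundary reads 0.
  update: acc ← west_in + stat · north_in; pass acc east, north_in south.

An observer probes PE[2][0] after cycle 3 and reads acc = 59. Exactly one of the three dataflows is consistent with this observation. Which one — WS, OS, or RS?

dataflow = WS

— WS: 3×2; PE[2][0] trace:
  c0 r2c0: 0 / 0 / 0
  c1 r2c0: 0 / 0 / 0
  c2 r2c0: 85 / 5 / 85
  c3 r2c0: 59 / 7 / 59
— OS: 3×2; PE[2][0] trace:
  c0 r2c0: 0 / 0 / 0
  c1 r2c0: 0 / 0 / 0
  c2 r2c0: 28 / 7 / 4
  c3 r2c0: 46 / 3 / 6
— RS: 3×3; PE[2][0] trace:
  c0 r2c0: 0 / 0 / 0
  c1 r2c0: 0 / 0 / 0
  c2 r2c0: 28 / 28 / 4
  c3 r2c0: 14 / 14 / 2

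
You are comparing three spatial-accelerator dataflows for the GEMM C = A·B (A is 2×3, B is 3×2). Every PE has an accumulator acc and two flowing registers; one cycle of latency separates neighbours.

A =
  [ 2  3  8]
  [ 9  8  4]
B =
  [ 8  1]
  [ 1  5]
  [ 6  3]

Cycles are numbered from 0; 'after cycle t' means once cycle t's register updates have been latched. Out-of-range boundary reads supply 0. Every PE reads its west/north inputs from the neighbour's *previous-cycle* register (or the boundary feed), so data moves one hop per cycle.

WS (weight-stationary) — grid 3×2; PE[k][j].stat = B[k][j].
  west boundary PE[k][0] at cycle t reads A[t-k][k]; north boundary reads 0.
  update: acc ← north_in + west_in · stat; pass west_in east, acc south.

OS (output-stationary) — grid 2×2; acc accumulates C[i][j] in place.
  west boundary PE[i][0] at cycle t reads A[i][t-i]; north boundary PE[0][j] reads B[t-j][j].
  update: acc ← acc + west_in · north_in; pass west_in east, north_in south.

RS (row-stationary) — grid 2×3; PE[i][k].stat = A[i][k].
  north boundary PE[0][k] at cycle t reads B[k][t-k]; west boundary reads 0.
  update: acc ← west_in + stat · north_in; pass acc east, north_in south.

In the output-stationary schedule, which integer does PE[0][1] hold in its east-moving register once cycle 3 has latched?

register = 8

OS (2×2). Following PE[0][1] plus its west/north inputs:
  @0  [0,0]  acc 16  |  →2  ↓8
  @0  [0,1]  acc 0  |  →0  ↓0
  @1  [0,0]  acc 19  |  →3  ↓1
  @1  [0,1]  acc 2  |  →2  ↓1
  @2  [0,0]  acc 67  |  →8  ↓6
  @2  [0,1]  acc 17  |  →3  ↓5
  @3  [0,0]  acc 67  |  →0  ↓0
  @3  [0,1]  acc 41  |  →8  ↓3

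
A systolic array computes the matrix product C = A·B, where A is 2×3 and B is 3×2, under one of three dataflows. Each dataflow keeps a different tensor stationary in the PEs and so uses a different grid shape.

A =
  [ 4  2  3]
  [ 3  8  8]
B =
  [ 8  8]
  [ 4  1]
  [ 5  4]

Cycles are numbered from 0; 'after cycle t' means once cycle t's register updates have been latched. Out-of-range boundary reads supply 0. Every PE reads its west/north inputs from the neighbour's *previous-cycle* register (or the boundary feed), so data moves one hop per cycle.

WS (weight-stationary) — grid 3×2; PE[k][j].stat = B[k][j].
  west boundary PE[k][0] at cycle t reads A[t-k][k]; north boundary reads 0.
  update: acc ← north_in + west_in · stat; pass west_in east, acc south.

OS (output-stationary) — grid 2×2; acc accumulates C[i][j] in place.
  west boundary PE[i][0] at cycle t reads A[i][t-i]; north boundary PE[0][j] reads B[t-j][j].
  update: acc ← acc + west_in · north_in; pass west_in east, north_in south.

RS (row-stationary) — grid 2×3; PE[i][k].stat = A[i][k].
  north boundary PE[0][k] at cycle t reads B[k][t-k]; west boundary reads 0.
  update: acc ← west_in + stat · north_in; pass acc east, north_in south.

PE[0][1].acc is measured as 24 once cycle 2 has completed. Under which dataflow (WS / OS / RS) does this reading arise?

dataflow = WS

WS (3×2 grid), PE[0][1]:
  step 0 · PE0,1: acc=0; fwd→0 fwd↓0
  step 1 · PE0,1: acc=32; fwd→4 fwd↓32
  step 2 · PE0,1: acc=24; fwd→3 fwd↓24
OS (2×2 grid), PE[0][1]:
  step 0 · PE0,1: acc=0; fwd→0 fwd↓0
  step 1 · PE0,1: acc=32; fwd→4 fwd↓8
  step 2 · PE0,1: acc=34; fwd→2 fwd↓1
RS (2×3 grid), PE[0][1]:
  step 0 · PE0,1: acc=0; fwd→0 fwd↓0
  step 1 · PE0,1: acc=40; fwd→40 fwd↓4
  step 2 · PE0,1: acc=34; fwd→34 fwd↓1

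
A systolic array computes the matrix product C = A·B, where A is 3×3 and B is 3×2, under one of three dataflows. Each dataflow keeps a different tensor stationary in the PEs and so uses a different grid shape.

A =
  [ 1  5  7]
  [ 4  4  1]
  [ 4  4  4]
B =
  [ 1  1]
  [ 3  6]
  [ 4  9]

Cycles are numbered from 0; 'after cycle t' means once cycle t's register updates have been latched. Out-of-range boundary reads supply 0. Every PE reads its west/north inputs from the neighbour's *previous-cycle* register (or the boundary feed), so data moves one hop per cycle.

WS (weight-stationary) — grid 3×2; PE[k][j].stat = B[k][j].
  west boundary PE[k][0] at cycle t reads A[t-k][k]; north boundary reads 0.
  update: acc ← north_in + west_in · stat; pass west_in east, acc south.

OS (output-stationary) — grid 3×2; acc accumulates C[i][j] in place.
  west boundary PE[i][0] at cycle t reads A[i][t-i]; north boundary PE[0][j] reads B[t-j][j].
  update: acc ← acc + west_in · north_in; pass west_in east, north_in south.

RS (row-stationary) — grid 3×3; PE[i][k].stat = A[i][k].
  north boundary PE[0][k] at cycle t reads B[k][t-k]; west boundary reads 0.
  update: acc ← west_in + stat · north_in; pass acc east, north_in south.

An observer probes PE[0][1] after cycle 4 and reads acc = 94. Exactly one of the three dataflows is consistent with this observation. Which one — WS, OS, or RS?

dataflow = OS

WS (3×2 grid), PE[0][1]:
  cycle 0: PE[0][1] → acc 0, east 0, south 0
  cycle 1: PE[0][1] → acc 1, east 1, south 1
  cycle 2: PE[0][1] → acc 4, east 4, south 4
  cycle 3: PE[0][1] → acc 4, east 4, south 4
  cycle 4: PE[0][1] → acc 0, east 0, south 0
OS (3×2 grid), PE[0][1]:
  cycle 0: PE[0][1] → acc 0, east 0, south 0
  cycle 1: PE[0][1] → acc 1, east 1, south 1
  cycle 2: PE[0][1] → acc 31, east 5, south 6
  cycle 3: PE[0][1] → acc 94, east 7, south 9
  cycle 4: PE[0][1] → acc 94, east 0, south 0
RS (3×3 grid), PE[0][1]:
  cycle 0: PE[0][1] → acc 0, east 0, south 0
  cycle 1: PE[0][1] → acc 16, east 16, south 3
  cycle 2: PE[0][1] → acc 31, east 31, south 6
  cycle 3: PE[0][1] → acc 0, east 0, south 0
  cycle 4: PE[0][1] → acc 0, east 0, south 0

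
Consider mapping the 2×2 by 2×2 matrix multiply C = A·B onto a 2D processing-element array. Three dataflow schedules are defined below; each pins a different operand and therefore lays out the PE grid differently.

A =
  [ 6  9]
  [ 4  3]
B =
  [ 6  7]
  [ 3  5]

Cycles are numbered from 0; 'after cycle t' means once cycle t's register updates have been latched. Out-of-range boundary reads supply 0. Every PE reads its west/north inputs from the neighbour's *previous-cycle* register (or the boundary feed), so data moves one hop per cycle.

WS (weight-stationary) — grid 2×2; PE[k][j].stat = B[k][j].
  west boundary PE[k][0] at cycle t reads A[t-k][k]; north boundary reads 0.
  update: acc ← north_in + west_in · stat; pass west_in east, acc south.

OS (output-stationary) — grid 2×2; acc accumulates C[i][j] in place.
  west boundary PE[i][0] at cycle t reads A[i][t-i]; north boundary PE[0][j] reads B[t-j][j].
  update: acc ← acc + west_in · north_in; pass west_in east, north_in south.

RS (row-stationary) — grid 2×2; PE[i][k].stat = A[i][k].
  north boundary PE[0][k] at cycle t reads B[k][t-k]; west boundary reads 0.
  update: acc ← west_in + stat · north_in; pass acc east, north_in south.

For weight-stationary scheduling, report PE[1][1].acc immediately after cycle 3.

Tracing WS — 2×2 array, target PE[1][1]:
  0: (0,1).acc=0  regs=<0,0>
  0: (1,0).acc=0  regs=<0,0>
  0: (1,1).acc=0  regs=<0,0>
  1: (0,1).acc=42  regs=<6,42>
  1: (1,0).acc=63  regs=<9,63>
  1: (1,1).acc=0  regs=<0,0>
  2: (0,1).acc=28  regs=<4,28>
  2: (1,0).acc=33  regs=<3,33>
  2: (1,1).acc=87  regs=<9,87>
  3: (0,1).acc=0  regs=<0,0>
  3: (1,0).acc=0  regs=<0,0>
  3: (1,1).acc=43  regs=<3,43>

PE[1][1].acc = 43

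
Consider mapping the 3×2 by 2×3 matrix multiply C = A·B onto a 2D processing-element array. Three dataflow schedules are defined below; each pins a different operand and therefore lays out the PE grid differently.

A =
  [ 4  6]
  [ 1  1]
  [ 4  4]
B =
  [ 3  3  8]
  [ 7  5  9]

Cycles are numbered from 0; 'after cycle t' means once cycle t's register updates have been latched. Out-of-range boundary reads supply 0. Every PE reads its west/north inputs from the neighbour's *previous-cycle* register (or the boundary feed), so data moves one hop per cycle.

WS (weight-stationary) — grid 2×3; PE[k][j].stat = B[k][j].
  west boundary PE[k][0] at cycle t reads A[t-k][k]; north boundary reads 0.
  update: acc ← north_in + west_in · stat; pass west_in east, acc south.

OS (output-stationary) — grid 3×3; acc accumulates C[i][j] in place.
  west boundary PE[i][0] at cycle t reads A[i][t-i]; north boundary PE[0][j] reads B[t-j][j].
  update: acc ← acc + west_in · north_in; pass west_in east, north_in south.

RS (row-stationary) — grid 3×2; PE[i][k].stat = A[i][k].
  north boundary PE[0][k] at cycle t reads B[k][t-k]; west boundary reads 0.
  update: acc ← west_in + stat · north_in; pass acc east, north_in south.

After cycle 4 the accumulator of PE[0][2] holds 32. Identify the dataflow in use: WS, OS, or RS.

dataflow = WS

Under WS (2×3), PE[0][2]:
  cycle 0: PE[0][2] → acc 0, east 0, south 0
  cycle 1: PE[0][2] → acc 0, east 0, south 0
  cycle 2: PE[0][2] → acc 32, east 4, south 32
  cycle 3: PE[0][2] → acc 8, east 1, south 8
  cycle 4: PE[0][2] → acc 32, east 4, south 32
Under OS (3×3), PE[0][2]:
  cycle 0: PE[0][2] → acc 0, east 0, south 0
  cycle 1: PE[0][2] → acc 0, east 0, south 0
  cycle 2: PE[0][2] → acc 32, east 4, south 8
  cycle 3: PE[0][2] → acc 86, east 6, south 9
  cycle 4: PE[0][2] → acc 86, east 0, south 0
RS: PE[0][2] is outside its 3×2 grid.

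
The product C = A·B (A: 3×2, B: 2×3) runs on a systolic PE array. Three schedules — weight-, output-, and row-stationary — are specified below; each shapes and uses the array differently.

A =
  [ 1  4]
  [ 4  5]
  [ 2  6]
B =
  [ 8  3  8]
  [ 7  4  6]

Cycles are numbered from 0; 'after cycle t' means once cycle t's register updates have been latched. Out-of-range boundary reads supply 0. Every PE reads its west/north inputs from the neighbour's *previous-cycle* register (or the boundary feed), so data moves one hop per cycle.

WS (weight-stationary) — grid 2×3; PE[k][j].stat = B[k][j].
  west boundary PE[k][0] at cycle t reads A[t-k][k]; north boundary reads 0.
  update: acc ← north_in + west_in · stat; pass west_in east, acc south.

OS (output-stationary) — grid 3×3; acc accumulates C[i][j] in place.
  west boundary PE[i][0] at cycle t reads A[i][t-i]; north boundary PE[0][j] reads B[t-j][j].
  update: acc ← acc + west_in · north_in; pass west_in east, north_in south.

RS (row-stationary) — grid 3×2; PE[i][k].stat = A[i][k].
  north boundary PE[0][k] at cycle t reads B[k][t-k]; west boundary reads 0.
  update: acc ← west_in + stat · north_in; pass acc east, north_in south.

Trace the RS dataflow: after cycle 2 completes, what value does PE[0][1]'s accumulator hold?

RS on a 3×2 grid — tracing PE[0][1] and its feeders:
  [0] (0,0) acc=8 (h:8 v:8)
  [0] (0,1) acc=0 (h:0 v:0)
  [1] (0,0) acc=3 (h:3 v:3)
  [1] (0,1) acc=36 (h:36 v:7)
  [2] (0,0) acc=8 (h:8 v:8)
  [2] (0,1) acc=19 (h:19 v:4)

PE[0][1].acc = 19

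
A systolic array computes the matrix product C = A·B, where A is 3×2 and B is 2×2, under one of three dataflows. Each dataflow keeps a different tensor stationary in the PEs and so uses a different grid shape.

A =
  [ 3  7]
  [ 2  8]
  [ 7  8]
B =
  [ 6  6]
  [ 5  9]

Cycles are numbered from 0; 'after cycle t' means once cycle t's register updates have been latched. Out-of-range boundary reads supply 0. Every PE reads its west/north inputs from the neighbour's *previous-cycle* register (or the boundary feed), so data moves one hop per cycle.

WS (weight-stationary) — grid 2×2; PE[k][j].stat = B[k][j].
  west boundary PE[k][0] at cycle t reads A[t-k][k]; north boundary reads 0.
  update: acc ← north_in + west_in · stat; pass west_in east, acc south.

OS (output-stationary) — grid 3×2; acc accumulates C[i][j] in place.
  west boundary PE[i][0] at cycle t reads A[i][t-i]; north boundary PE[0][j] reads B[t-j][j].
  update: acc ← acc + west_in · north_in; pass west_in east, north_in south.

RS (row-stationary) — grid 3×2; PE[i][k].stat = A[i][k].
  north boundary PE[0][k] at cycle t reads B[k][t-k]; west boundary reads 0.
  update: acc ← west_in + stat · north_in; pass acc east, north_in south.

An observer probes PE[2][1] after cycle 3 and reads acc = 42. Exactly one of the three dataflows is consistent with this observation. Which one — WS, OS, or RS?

dataflow = OS

WS: PE[2][1] is outside its 2×2 grid.
Under OS (3×2), PE[2][1]:
  [0] (2,1) acc=0 (h:0 v:0)
  [1] (2,1) acc=0 (h:0 v:0)
  [2] (2,1) acc=0 (h:0 v:0)
  [3] (2,1) acc=42 (h:7 v:6)
Under RS (3×2), PE[2][1]:
  [0] (2,1) acc=0 (h:0 v:0)
  [1] (2,1) acc=0 (h:0 v:0)
  [2] (2,1) acc=0 (h:0 v:0)
  [3] (2,1) acc=82 (h:82 v:5)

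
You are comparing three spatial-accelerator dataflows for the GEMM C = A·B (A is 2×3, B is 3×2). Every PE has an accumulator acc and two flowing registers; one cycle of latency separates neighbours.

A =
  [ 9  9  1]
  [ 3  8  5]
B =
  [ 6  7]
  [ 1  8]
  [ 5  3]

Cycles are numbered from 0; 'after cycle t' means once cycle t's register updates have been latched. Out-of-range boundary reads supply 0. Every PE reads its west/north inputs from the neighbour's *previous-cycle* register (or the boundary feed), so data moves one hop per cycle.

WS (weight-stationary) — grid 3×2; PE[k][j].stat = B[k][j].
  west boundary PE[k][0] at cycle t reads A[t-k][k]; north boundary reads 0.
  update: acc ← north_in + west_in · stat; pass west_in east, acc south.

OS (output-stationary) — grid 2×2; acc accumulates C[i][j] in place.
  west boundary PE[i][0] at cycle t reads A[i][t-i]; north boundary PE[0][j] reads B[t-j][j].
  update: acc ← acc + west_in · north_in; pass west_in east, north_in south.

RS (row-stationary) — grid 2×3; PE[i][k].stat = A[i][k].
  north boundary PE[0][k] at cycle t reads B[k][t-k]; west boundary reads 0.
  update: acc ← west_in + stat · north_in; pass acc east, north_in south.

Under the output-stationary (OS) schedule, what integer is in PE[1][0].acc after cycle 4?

PE[1][0].acc = 51

Tracing OS — 2×2 array, target PE[1][0]:
  step 0 · PE0,0: acc=54; fwd→9 fwd↓6
  step 0 · PE1,0: acc=0; fwd→0 fwd↓0
  step 1 · PE0,0: acc=63; fwd→9 fwd↓1
  step 1 · PE1,0: acc=18; fwd→3 fwd↓6
  step 2 · PE0,0: acc=68; fwd→1 fwd↓5
  step 2 · PE1,0: acc=26; fwd→8 fwd↓1
  step 3 · PE0,0: acc=68; fwd→0 fwd↓0
  step 3 · PE1,0: acc=51; fwd→5 fwd↓5
  step 4 · PE0,0: acc=68; fwd→0 fwd↓0
  step 4 · PE1,0: acc=51; fwd→0 fwd↓0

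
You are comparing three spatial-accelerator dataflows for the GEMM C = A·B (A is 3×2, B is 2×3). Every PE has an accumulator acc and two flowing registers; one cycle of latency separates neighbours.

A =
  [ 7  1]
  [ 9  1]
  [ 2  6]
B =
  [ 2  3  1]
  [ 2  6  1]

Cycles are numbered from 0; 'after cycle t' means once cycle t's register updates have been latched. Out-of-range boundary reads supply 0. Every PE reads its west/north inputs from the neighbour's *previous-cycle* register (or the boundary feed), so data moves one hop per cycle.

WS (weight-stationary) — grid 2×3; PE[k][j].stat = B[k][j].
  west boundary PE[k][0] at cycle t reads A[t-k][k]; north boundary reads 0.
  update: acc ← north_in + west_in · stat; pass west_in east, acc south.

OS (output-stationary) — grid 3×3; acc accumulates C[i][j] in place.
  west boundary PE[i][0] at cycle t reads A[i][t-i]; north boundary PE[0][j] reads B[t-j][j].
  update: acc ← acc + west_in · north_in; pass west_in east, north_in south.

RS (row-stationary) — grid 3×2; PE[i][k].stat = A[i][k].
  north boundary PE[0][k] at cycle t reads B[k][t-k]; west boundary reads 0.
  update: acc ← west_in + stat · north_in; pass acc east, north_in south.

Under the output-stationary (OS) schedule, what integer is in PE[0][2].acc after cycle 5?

OS 3×3: PE[0][2] cycle-by-cycle (with neighbour feeds):
  after 0 — PE[0][1] acc=0, pass-E 0, pass-S 0
  after 0 — PE[0][2] acc=0, pass-E 0, pass-S 0
  after 1 — PE[0][1] acc=21, pass-E 7, pass-S 3
  after 1 — PE[0][2] acc=0, pass-E 0, pass-S 0
  after 2 — PE[0][1] acc=27, pass-E 1, pass-S 6
  after 2 — PE[0][2] acc=7, pass-E 7, pass-S 1
  after 3 — PE[0][1] acc=27, pass-E 0, pass-S 0
  after 3 — PE[0][2] acc=8, pass-E 1, pass-S 1
  after 4 — PE[0][1] acc=27, pass-E 0, pass-S 0
  after 4 — PE[0][2] acc=8, pass-E 0, pass-S 0
  after 5 — PE[0][1] acc=27, pass-E 0, pass-S 0
  after 5 — PE[0][2] acc=8, pass-E 0, pass-S 0

PE[0][2].acc = 8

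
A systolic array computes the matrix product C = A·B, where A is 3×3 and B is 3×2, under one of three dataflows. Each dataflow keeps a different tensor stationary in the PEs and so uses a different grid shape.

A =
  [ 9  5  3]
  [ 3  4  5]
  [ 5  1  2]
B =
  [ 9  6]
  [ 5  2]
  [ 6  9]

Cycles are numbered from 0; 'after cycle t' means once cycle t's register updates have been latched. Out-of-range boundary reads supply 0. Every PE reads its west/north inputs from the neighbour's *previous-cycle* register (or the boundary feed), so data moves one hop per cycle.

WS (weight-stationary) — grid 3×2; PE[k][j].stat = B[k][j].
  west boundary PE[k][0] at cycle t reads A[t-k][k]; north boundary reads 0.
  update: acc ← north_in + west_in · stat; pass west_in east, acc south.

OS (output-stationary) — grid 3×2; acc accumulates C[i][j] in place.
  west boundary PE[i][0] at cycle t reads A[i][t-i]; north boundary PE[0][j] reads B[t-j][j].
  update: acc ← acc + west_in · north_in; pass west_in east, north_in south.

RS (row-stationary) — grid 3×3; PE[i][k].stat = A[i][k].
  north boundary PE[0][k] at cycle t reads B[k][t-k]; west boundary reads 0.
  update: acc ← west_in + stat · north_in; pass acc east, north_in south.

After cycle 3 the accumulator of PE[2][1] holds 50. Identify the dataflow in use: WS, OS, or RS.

dataflow = RS

WS (3×2 grid), PE[2][1]:
  0: (2,1).acc=0  regs=<0,0>
  1: (2,1).acc=0  regs=<0,0>
  2: (2,1).acc=0  regs=<0,0>
  3: (2,1).acc=91  regs=<3,91>
OS (3×2 grid), PE[2][1]:
  0: (2,1).acc=0  regs=<0,0>
  1: (2,1).acc=0  regs=<0,0>
  2: (2,1).acc=0  regs=<0,0>
  3: (2,1).acc=30  regs=<5,6>
RS (3×3 grid), PE[2][1]:
  0: (2,1).acc=0  regs=<0,0>
  1: (2,1).acc=0  regs=<0,0>
  2: (2,1).acc=0  regs=<0,0>
  3: (2,1).acc=50  regs=<50,5>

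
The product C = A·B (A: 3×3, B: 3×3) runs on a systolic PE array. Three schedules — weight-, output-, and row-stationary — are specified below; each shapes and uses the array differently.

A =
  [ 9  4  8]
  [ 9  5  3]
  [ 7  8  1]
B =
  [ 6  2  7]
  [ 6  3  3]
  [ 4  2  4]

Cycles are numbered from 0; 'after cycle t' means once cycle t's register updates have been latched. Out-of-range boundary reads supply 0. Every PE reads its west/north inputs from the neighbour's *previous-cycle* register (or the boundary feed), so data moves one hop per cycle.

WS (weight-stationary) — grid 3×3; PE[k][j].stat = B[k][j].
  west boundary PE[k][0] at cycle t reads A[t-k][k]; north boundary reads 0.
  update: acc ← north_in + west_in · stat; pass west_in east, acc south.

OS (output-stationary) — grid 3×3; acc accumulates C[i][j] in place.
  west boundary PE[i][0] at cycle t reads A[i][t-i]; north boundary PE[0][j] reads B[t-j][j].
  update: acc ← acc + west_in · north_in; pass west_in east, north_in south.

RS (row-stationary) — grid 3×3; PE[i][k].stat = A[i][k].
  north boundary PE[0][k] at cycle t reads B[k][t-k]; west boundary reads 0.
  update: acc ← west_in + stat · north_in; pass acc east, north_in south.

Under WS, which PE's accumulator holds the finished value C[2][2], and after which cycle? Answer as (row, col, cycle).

(row, col, cycle) = (2, 2, 6)

WS: C[2][2] accumulates in PE[2][2]:
  @0  [2,2]  acc 0  |  →0  ↓0
  @1  [2,2]  acc 0  |  →0  ↓0
  @2  [2,2]  acc 0  |  →0  ↓0
  @3  [2,2]  acc 0  |  →0  ↓0
  @4  [2,2]  acc 107  |  →8  ↓107
  @5  [2,2]  acc 90  |  →3  ↓90
  @6  [2,2]  acc 77  |  →1  ↓77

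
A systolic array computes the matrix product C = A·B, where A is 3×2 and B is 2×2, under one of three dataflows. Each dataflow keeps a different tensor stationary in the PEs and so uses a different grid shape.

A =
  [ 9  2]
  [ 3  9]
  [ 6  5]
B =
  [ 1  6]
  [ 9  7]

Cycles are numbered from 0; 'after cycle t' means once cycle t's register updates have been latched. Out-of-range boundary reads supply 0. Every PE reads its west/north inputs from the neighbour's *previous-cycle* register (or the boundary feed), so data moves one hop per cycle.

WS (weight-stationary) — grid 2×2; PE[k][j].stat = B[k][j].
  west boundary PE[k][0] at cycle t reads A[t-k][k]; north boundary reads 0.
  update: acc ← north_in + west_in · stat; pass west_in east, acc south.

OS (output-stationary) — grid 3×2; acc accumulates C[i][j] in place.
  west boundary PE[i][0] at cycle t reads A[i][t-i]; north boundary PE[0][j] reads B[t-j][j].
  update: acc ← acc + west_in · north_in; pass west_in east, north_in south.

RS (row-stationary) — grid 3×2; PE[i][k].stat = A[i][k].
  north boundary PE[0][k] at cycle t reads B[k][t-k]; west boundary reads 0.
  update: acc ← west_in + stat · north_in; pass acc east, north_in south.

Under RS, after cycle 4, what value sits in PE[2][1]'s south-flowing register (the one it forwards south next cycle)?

Tracing RS — 3×2 array, target PE[2][1]:
  after 0 — PE[1][1] acc=0, pass-E 0, pass-S 0
  after 0 — PE[2][0] acc=0, pass-E 0, pass-S 0
  after 0 — PE[2][1] acc=0, pass-E 0, pass-S 0
  after 1 — PE[1][1] acc=0, pass-E 0, pass-S 0
  after 1 — PE[2][0] acc=0, pass-E 0, pass-S 0
  after 1 — PE[2][1] acc=0, pass-E 0, pass-S 0
  after 2 — PE[1][1] acc=84, pass-E 84, pass-S 9
  after 2 — PE[2][0] acc=6, pass-E 6, pass-S 1
  after 2 — PE[2][1] acc=0, pass-E 0, pass-S 0
  after 3 — PE[1][1] acc=81, pass-E 81, pass-S 7
  after 3 — PE[2][0] acc=36, pass-E 36, pass-S 6
  after 3 — PE[2][1] acc=51, pass-E 51, pass-S 9
  after 4 — PE[1][1] acc=0, pass-E 0, pass-S 0
  after 4 — PE[2][0] acc=0, pass-E 0, pass-S 0
  after 4 — PE[2][1] acc=71, pass-E 71, pass-S 7

register = 7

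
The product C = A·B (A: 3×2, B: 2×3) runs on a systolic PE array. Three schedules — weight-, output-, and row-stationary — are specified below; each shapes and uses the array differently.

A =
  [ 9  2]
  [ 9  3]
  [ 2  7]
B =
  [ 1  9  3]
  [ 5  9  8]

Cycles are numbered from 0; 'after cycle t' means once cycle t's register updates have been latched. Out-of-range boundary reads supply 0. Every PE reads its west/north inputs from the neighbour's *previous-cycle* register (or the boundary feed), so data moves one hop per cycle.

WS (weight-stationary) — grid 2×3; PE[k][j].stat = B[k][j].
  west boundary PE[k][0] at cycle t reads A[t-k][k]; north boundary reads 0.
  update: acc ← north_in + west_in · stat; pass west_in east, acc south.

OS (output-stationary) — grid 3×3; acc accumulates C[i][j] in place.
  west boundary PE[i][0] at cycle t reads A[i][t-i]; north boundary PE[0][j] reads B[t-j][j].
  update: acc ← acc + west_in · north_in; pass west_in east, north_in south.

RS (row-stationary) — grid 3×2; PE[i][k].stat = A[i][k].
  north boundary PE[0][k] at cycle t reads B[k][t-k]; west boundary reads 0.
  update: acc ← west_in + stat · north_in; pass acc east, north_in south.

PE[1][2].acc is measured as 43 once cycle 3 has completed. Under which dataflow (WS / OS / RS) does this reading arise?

WS (2×3 grid), PE[1][2]:
  after 0 — PE[1][2] acc=0, pass-E 0, pass-S 0
  after 1 — PE[1][2] acc=0, pass-E 0, pass-S 0
  after 2 — PE[1][2] acc=0, pass-E 0, pass-S 0
  after 3 — PE[1][2] acc=43, pass-E 2, pass-S 43
OS (3×3 grid), PE[1][2]:
  after 0 — PE[1][2] acc=0, pass-E 0, pass-S 0
  after 1 — PE[1][2] acc=0, pass-E 0, pass-S 0
  after 2 — PE[1][2] acc=0, pass-E 0, pass-S 0
  after 3 — PE[1][2] acc=27, pass-E 9, pass-S 3
— RS: 3×2 array has no PE[1][2].

dataflow = WS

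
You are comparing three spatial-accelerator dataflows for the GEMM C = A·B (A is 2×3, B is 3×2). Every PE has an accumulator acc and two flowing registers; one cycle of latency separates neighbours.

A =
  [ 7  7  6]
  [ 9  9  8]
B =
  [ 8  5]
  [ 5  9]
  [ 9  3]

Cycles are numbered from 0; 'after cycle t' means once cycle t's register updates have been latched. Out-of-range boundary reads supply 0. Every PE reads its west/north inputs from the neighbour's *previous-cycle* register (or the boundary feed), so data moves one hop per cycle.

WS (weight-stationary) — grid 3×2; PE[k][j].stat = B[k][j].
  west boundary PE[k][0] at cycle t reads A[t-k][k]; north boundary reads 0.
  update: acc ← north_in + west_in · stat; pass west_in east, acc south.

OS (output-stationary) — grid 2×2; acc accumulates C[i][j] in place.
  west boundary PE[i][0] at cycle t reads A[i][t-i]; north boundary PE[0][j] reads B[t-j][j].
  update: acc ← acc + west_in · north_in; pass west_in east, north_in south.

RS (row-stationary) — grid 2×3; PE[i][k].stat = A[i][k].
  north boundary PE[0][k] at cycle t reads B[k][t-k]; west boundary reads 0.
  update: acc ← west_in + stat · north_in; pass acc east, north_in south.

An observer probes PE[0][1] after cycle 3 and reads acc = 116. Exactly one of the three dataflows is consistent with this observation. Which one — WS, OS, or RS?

dataflow = OS

Under WS (3×2), PE[0][1]:
  0: (0,1).acc=0  regs=<0,0>
  1: (0,1).acc=35  regs=<7,35>
  2: (0,1).acc=45  regs=<9,45>
  3: (0,1).acc=0  regs=<0,0>
Under OS (2×2), PE[0][1]:
  0: (0,1).acc=0  regs=<0,0>
  1: (0,1).acc=35  regs=<7,5>
  2: (0,1).acc=98  regs=<7,9>
  3: (0,1).acc=116  regs=<6,3>
Under RS (2×3), PE[0][1]:
  0: (0,1).acc=0  regs=<0,0>
  1: (0,1).acc=91  regs=<91,5>
  2: (0,1).acc=98  regs=<98,9>
  3: (0,1).acc=0  regs=<0,0>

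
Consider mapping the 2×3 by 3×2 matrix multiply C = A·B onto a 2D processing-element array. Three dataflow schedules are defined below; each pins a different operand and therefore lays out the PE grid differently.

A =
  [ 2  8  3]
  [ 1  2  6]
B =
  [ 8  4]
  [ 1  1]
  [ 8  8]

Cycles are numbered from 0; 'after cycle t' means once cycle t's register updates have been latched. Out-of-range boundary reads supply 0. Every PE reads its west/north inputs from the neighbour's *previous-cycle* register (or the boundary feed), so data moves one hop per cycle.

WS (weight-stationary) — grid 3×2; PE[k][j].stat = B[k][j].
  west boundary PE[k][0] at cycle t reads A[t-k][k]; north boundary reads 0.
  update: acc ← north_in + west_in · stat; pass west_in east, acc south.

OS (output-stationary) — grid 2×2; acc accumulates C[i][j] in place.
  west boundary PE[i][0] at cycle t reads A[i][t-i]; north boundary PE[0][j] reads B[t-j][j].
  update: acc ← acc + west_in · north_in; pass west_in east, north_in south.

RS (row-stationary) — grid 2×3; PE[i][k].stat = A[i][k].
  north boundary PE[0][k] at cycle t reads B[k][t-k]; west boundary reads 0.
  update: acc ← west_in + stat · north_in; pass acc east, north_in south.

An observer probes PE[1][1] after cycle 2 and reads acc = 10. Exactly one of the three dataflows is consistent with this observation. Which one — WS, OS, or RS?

dataflow = RS

WS (3×2 grid), PE[1][1]:
  [0] (1,1) acc=0 (h:0 v:0)
  [1] (1,1) acc=0 (h:0 v:0)
  [2] (1,1) acc=16 (h:8 v:16)
OS (2×2 grid), PE[1][1]:
  [0] (1,1) acc=0 (h:0 v:0)
  [1] (1,1) acc=0 (h:0 v:0)
  [2] (1,1) acc=4 (h:1 v:4)
RS (2×3 grid), PE[1][1]:
  [0] (1,1) acc=0 (h:0 v:0)
  [1] (1,1) acc=0 (h:0 v:0)
  [2] (1,1) acc=10 (h:10 v:1)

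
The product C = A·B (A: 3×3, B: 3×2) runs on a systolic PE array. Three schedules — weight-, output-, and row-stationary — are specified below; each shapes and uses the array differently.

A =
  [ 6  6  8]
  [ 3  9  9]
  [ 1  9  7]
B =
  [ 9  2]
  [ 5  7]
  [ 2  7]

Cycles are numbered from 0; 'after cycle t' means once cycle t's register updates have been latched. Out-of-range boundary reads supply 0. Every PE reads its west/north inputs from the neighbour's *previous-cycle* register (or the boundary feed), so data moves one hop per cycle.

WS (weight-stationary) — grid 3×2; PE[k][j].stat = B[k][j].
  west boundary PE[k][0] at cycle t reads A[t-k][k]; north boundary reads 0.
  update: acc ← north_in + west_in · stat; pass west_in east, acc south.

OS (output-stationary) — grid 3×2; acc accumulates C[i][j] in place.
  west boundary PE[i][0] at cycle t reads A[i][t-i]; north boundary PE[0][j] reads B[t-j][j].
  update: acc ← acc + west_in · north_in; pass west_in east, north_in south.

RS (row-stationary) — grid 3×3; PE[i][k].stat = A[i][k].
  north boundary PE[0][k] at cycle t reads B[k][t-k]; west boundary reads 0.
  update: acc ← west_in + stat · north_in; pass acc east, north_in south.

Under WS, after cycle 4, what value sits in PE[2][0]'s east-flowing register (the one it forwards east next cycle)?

register = 7

WS 3×2: PE[2][0] cycle-by-cycle (with neighbour feeds):
  cycle 0: PE[1][0] → acc 0, east 0, south 0
  cycle 0: PE[2][0] → acc 0, east 0, south 0
  cycle 1: PE[1][0] → acc 84, east 6, south 84
  cycle 1: PE[2][0] → acc 0, east 0, south 0
  cycle 2: PE[1][0] → acc 72, east 9, south 72
  cycle 2: PE[2][0] → acc 100, east 8, south 100
  cycle 3: PE[1][0] → acc 54, east 9, south 54
  cycle 3: PE[2][0] → acc 90, east 9, south 90
  cycle 4: PE[1][0] → acc 0, east 0, south 0
  cycle 4: PE[2][0] → acc 68, east 7, south 68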